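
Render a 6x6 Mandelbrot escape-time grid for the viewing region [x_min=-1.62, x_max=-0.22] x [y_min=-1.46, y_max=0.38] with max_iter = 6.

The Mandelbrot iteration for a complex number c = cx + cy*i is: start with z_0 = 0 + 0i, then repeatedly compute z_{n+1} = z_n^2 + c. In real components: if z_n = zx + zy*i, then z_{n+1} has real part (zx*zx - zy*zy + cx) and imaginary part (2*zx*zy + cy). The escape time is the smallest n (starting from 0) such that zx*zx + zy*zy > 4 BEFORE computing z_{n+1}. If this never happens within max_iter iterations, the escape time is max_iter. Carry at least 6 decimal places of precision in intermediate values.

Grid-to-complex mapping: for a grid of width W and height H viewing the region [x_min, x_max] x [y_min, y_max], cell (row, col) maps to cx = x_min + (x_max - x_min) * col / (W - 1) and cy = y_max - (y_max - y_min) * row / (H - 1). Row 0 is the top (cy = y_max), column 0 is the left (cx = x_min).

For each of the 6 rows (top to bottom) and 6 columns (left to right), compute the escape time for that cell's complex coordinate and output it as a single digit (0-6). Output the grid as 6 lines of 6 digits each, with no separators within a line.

(row=0, col=0): c = -1.6200 + 0.3800i → escape time 4
(row=0, col=1): c = -1.3400 + 0.3800i → escape time 6
(row=0, col=2): c = -1.0600 + 0.3800i → escape time 6
(row=0, col=3): c = -0.7800 + 0.3800i → escape time 6
(row=0, col=4): c = -0.5000 + 0.3800i → escape time 6
(row=0, col=5): c = -0.2200 + 0.3800i → escape time 6
(row=1, col=0): c = -1.6200 + 0.0120i → escape time 6
(row=1, col=1): c = -1.3400 + 0.0120i → escape time 6
(row=1, col=2): c = -1.0600 + 0.0120i → escape time 6
(row=1, col=3): c = -0.7800 + 0.0120i → escape time 6
(row=1, col=4): c = -0.5000 + 0.0120i → escape time 6
(row=1, col=5): c = -0.2200 + 0.0120i → escape time 6
(row=2, col=0): c = -1.6200 + -0.3560i → escape time 4
(row=2, col=1): c = -1.3400 + -0.3560i → escape time 6
(row=2, col=2): c = -1.0600 + -0.3560i → escape time 6
(row=2, col=3): c = -0.7800 + -0.3560i → escape time 6
(row=2, col=4): c = -0.5000 + -0.3560i → escape time 6
(row=2, col=5): c = -0.2200 + -0.3560i → escape time 6
(row=3, col=0): c = -1.6200 + -0.7240i → escape time 3
(row=3, col=1): c = -1.3400 + -0.7240i → escape time 3
(row=3, col=2): c = -1.0600 + -0.7240i → escape time 3
(row=3, col=3): c = -0.7800 + -0.7240i → escape time 4
(row=3, col=4): c = -0.5000 + -0.7240i → escape time 6
(row=3, col=5): c = -0.2200 + -0.7240i → escape time 6
(row=4, col=0): c = -1.6200 + -1.0920i → escape time 2
(row=4, col=1): c = -1.3400 + -1.0920i → escape time 3
(row=4, col=2): c = -1.0600 + -1.0920i → escape time 3
(row=4, col=3): c = -0.7800 + -1.0920i → escape time 3
(row=4, col=4): c = -0.5000 + -1.0920i → escape time 4
(row=4, col=5): c = -0.2200 + -1.0920i → escape time 6
(row=5, col=0): c = -1.6200 + -1.4600i → escape time 1
(row=5, col=1): c = -1.3400 + -1.4600i → escape time 2
(row=5, col=2): c = -1.0600 + -1.4600i → escape time 2
(row=5, col=3): c = -0.7800 + -1.4600i → escape time 2
(row=5, col=4): c = -0.5000 + -1.4600i → escape time 2
(row=5, col=5): c = -0.2200 + -1.4600i → escape time 2

Answer: 466666
666666
466666
333466
233346
122222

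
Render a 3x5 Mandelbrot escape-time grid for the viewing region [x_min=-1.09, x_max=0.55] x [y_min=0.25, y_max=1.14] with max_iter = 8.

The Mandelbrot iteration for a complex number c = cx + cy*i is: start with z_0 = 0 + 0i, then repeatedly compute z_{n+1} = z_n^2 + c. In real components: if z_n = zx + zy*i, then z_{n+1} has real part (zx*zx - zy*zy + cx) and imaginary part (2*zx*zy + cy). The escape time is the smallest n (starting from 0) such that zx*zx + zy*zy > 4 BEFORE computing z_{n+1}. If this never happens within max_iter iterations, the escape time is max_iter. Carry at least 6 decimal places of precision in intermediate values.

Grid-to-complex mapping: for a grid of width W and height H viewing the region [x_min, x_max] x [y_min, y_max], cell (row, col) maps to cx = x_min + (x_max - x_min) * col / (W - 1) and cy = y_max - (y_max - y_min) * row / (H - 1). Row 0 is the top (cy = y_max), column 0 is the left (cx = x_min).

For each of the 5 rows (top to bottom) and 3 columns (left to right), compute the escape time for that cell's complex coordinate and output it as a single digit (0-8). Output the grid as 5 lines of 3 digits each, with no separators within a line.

(row=0, col=0): c = -1.0900 + 1.1400i → escape time 3
(row=0, col=1): c = -0.2700 + 1.1400i → escape time 4
(row=0, col=2): c = 0.5500 + 1.1400i → escape time 2
(row=1, col=0): c = -1.0900 + 0.9175i → escape time 3
(row=1, col=1): c = -0.2700 + 0.9175i → escape time 7
(row=1, col=2): c = 0.5500 + 0.9175i → escape time 3
(row=2, col=0): c = -1.0900 + 0.6950i → escape time 3
(row=2, col=1): c = -0.2700 + 0.6950i → escape time 8
(row=2, col=2): c = 0.5500 + 0.6950i → escape time 3
(row=3, col=0): c = -1.0900 + 0.4725i → escape time 5
(row=3, col=1): c = -0.2700 + 0.4725i → escape time 8
(row=3, col=2): c = 0.5500 + 0.4725i → escape time 4
(row=4, col=0): c = -1.0900 + 0.2500i → escape time 8
(row=4, col=1): c = -0.2700 + 0.2500i → escape time 8
(row=4, col=2): c = 0.5500 + 0.2500i → escape time 4

Answer: 342
373
383
584
884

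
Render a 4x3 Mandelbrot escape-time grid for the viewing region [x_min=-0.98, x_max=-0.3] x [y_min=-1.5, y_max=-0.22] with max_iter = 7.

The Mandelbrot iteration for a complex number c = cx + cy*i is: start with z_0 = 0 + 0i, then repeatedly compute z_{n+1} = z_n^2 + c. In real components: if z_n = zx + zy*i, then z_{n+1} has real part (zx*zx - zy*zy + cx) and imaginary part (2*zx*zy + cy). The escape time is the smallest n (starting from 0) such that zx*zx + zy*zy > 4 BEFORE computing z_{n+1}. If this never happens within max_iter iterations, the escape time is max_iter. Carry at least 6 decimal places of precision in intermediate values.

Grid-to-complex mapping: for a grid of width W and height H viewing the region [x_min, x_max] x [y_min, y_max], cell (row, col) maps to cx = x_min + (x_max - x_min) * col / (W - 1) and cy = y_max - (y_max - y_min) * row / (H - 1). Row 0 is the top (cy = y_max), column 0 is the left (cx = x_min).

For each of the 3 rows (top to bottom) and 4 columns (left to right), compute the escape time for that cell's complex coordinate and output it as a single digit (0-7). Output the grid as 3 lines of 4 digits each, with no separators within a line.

Answer: 7777
3447
2222

Derivation:
(row=0, col=0): c = -0.9800 + -0.2200i → escape time 7
(row=0, col=1): c = -0.7533 + -0.2200i → escape time 7
(row=0, col=2): c = -0.5267 + -0.2200i → escape time 7
(row=0, col=3): c = -0.3000 + -0.2200i → escape time 7
(row=1, col=0): c = -0.9800 + -0.8600i → escape time 3
(row=1, col=1): c = -0.7533 + -0.8600i → escape time 4
(row=1, col=2): c = -0.5267 + -0.8600i → escape time 4
(row=1, col=3): c = -0.3000 + -0.8600i → escape time 7
(row=2, col=0): c = -0.9800 + -1.5000i → escape time 2
(row=2, col=1): c = -0.7533 + -1.5000i → escape time 2
(row=2, col=2): c = -0.5267 + -1.5000i → escape time 2
(row=2, col=3): c = -0.3000 + -1.5000i → escape time 2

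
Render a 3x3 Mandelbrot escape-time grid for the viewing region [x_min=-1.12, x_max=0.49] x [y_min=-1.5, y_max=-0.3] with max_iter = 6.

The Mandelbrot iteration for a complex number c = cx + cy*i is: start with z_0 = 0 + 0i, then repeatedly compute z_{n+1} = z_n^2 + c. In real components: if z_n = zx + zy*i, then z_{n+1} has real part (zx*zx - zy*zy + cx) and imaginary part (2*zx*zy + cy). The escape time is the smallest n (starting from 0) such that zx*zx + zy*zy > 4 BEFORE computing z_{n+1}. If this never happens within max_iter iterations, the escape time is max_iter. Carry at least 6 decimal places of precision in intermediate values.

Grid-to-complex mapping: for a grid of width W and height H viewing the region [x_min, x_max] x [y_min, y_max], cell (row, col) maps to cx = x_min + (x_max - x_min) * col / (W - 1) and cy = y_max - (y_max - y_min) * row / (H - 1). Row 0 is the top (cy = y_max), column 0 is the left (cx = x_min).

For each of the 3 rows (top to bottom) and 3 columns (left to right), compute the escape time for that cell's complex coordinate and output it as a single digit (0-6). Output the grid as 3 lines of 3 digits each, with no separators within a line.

(row=0, col=0): c = -1.1200 + -0.3000i → escape time 6
(row=0, col=1): c = -0.3150 + -0.3000i → escape time 6
(row=0, col=2): c = 0.4900 + -0.3000i → escape time 6
(row=1, col=0): c = -1.1200 + -0.9000i → escape time 3
(row=1, col=1): c = -0.3150 + -0.9000i → escape time 6
(row=1, col=2): c = 0.4900 + -0.9000i → escape time 3
(row=2, col=0): c = -1.1200 + -1.5000i → escape time 2
(row=2, col=1): c = -0.3150 + -1.5000i → escape time 2
(row=2, col=2): c = 0.4900 + -1.5000i → escape time 2

Answer: 666
363
222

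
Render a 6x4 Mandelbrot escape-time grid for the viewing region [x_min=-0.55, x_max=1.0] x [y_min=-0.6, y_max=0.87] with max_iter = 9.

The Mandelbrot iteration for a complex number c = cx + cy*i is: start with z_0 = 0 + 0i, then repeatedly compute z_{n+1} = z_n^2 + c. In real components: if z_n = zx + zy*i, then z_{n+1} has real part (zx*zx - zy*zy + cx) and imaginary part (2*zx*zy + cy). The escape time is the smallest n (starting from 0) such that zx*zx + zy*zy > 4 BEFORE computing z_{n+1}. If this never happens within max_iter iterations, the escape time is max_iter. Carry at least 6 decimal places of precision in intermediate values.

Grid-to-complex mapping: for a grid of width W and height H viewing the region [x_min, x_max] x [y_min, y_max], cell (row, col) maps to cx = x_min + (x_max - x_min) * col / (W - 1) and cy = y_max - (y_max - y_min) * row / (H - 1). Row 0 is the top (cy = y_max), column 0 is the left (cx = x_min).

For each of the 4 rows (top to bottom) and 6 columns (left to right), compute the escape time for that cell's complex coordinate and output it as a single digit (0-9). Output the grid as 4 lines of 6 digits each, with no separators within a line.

Answer: 496422
999932
999932
999932

Derivation:
(row=0, col=0): c = -0.5500 + 0.8700i → escape time 4
(row=0, col=1): c = -0.2400 + 0.8700i → escape time 9
(row=0, col=2): c = 0.0700 + 0.8700i → escape time 6
(row=0, col=3): c = 0.3800 + 0.8700i → escape time 4
(row=0, col=4): c = 0.6900 + 0.8700i → escape time 2
(row=0, col=5): c = 1.0000 + 0.8700i → escape time 2
(row=1, col=0): c = -0.5500 + 0.3800i → escape time 9
(row=1, col=1): c = -0.2400 + 0.3800i → escape time 9
(row=1, col=2): c = 0.0700 + 0.3800i → escape time 9
(row=1, col=3): c = 0.3800 + 0.3800i → escape time 9
(row=1, col=4): c = 0.6900 + 0.3800i → escape time 3
(row=1, col=5): c = 1.0000 + 0.3800i → escape time 2
(row=2, col=0): c = -0.5500 + -0.1100i → escape time 9
(row=2, col=1): c = -0.2400 + -0.1100i → escape time 9
(row=2, col=2): c = 0.0700 + -0.1100i → escape time 9
(row=2, col=3): c = 0.3800 + -0.1100i → escape time 9
(row=2, col=4): c = 0.6900 + -0.1100i → escape time 3
(row=2, col=5): c = 1.0000 + -0.1100i → escape time 2
(row=3, col=0): c = -0.5500 + -0.6000i → escape time 9
(row=3, col=1): c = -0.2400 + -0.6000i → escape time 9
(row=3, col=2): c = 0.0700 + -0.6000i → escape time 9
(row=3, col=3): c = 0.3800 + -0.6000i → escape time 9
(row=3, col=4): c = 0.6900 + -0.6000i → escape time 3
(row=3, col=5): c = 1.0000 + -0.6000i → escape time 2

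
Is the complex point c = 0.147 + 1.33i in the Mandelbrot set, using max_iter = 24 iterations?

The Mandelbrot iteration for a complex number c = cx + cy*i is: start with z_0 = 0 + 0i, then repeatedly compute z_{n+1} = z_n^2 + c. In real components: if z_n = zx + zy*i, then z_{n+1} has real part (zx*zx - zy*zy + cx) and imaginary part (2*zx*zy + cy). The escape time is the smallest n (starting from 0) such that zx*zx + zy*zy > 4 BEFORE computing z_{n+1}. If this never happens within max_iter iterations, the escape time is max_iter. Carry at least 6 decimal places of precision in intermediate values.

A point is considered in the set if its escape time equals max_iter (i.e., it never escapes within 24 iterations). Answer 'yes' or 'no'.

Answer: no

Derivation:
z_0 = 0 + 0i, c = 0.1470 + 1.3300i
Iter 1: z = 0.1470 + 1.3300i, |z|^2 = 1.7905
Iter 2: z = -1.6003 + 1.7210i, |z|^2 = 5.5228
Escaped at iteration 2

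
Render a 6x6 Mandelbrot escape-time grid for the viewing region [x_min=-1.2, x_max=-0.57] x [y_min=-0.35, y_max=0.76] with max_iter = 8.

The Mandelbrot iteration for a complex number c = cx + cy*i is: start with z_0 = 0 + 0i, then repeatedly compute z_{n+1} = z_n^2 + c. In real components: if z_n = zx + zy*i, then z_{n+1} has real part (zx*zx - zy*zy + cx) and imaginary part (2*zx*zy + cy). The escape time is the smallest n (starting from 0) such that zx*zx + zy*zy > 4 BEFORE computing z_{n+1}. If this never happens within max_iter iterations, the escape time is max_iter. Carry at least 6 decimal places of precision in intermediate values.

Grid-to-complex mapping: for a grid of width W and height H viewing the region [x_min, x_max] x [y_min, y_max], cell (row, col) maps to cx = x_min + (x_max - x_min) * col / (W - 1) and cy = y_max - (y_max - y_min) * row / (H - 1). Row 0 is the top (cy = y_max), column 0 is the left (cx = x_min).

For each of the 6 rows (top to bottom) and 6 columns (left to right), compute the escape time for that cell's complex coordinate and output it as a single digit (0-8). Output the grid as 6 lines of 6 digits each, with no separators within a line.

(row=0, col=0): c = -1.2000 + 0.7600i → escape time 3
(row=0, col=1): c = -1.0740 + 0.7600i → escape time 3
(row=0, col=2): c = -0.9480 + 0.7600i → escape time 4
(row=0, col=3): c = -0.8220 + 0.7600i → escape time 4
(row=0, col=4): c = -0.6960 + 0.7600i → escape time 4
(row=0, col=5): c = -0.5700 + 0.7600i → escape time 5
(row=1, col=0): c = -1.2000 + 0.5380i → escape time 4
(row=1, col=1): c = -1.0740 + 0.5380i → escape time 5
(row=1, col=2): c = -0.9480 + 0.5380i → escape time 5
(row=1, col=3): c = -0.8220 + 0.5380i → escape time 6
(row=1, col=4): c = -0.6960 + 0.5380i → escape time 7
(row=1, col=5): c = -0.5700 + 0.5380i → escape time 8
(row=2, col=0): c = -1.2000 + 0.3160i → escape time 8
(row=2, col=1): c = -1.0740 + 0.3160i → escape time 8
(row=2, col=2): c = -0.9480 + 0.3160i → escape time 8
(row=2, col=3): c = -0.8220 + 0.3160i → escape time 8
(row=2, col=4): c = -0.6960 + 0.3160i → escape time 8
(row=2, col=5): c = -0.5700 + 0.3160i → escape time 8
(row=3, col=0): c = -1.2000 + 0.0940i → escape time 8
(row=3, col=1): c = -1.0740 + 0.0940i → escape time 8
(row=3, col=2): c = -0.9480 + 0.0940i → escape time 8
(row=3, col=3): c = -0.8220 + 0.0940i → escape time 8
(row=3, col=4): c = -0.6960 + 0.0940i → escape time 8
(row=3, col=5): c = -0.5700 + 0.0940i → escape time 8
(row=4, col=0): c = -1.2000 + -0.1280i → escape time 8
(row=4, col=1): c = -1.0740 + -0.1280i → escape time 8
(row=4, col=2): c = -0.9480 + -0.1280i → escape time 8
(row=4, col=3): c = -0.8220 + -0.1280i → escape time 8
(row=4, col=4): c = -0.6960 + -0.1280i → escape time 8
(row=4, col=5): c = -0.5700 + -0.1280i → escape time 8
(row=5, col=0): c = -1.2000 + -0.3500i → escape time 8
(row=5, col=1): c = -1.0740 + -0.3500i → escape time 8
(row=5, col=2): c = -0.9480 + -0.3500i → escape time 8
(row=5, col=3): c = -0.8220 + -0.3500i → escape time 8
(row=5, col=4): c = -0.6960 + -0.3500i → escape time 8
(row=5, col=5): c = -0.5700 + -0.3500i → escape time 8

Answer: 334445
455678
888888
888888
888888
888888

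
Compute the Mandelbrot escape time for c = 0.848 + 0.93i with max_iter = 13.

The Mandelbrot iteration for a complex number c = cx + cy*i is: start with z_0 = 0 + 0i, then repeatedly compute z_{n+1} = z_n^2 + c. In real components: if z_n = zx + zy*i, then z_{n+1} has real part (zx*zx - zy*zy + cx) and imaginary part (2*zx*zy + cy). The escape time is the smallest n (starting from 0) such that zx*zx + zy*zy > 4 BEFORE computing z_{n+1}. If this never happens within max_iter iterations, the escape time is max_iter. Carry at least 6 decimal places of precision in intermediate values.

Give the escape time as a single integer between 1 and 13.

Answer: 2

Derivation:
z_0 = 0 + 0i, c = 0.8480 + 0.9300i
Iter 1: z = 0.8480 + 0.9300i, |z|^2 = 1.5840
Iter 2: z = 0.7022 + 2.5073i, |z|^2 = 6.7795
Escaped at iteration 2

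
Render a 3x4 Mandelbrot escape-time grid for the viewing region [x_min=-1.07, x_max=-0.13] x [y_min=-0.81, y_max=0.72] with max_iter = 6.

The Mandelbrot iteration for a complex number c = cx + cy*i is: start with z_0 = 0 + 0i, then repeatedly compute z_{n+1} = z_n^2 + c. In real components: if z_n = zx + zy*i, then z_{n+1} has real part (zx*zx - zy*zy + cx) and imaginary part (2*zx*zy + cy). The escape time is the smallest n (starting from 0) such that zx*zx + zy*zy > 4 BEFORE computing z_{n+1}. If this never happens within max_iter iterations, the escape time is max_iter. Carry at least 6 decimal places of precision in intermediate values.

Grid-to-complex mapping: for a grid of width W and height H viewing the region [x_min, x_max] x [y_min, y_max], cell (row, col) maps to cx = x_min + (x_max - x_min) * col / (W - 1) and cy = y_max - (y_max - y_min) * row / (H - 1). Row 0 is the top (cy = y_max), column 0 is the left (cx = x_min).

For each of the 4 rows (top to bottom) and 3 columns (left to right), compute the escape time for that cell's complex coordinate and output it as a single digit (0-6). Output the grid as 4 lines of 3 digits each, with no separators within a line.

(row=0, col=0): c = -1.0700 + 0.7200i → escape time 3
(row=0, col=1): c = -0.6000 + 0.7200i → escape time 6
(row=0, col=2): c = -0.1300 + 0.7200i → escape time 6
(row=1, col=0): c = -1.0700 + 0.2100i → escape time 6
(row=1, col=1): c = -0.6000 + 0.2100i → escape time 6
(row=1, col=2): c = -0.1300 + 0.2100i → escape time 6
(row=2, col=0): c = -1.0700 + -0.3000i → escape time 6
(row=2, col=1): c = -0.6000 + -0.3000i → escape time 6
(row=2, col=2): c = -0.1300 + -0.3000i → escape time 6
(row=3, col=0): c = -1.0700 + -0.8100i → escape time 3
(row=3, col=1): c = -0.6000 + -0.8100i → escape time 4
(row=3, col=2): c = -0.1300 + -0.8100i → escape time 6

Answer: 366
666
666
346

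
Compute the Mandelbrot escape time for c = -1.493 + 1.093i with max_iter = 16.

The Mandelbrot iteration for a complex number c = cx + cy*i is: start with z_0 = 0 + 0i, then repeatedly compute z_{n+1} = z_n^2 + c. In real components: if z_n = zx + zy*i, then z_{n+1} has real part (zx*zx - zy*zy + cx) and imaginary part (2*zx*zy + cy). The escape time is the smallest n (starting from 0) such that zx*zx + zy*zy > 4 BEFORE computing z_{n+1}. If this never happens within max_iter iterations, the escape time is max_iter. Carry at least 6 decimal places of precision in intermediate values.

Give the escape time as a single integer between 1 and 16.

z_0 = 0 + 0i, c = -1.4930 + 1.0930i
Iter 1: z = -1.4930 + 1.0930i, |z|^2 = 3.4237
Iter 2: z = -0.4586 + -2.1707i, |z|^2 = 4.9222
Escaped at iteration 2

Answer: 2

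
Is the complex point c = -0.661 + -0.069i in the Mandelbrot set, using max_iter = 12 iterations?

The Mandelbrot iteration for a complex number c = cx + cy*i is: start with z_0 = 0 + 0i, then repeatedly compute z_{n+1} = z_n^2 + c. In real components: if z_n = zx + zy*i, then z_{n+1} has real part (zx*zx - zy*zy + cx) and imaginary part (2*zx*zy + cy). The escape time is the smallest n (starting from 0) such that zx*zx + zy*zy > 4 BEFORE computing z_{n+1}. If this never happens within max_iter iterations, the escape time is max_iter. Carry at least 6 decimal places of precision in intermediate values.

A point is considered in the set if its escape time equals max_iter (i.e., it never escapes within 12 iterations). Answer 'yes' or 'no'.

z_0 = 0 + 0i, c = -0.6610 + -0.0690i
Iter 1: z = -0.6610 + -0.0690i, |z|^2 = 0.4417
Iter 2: z = -0.2288 + 0.0222i, |z|^2 = 0.0529
Iter 3: z = -0.6091 + -0.0792i, |z|^2 = 0.3773
Iter 4: z = -0.2962 + 0.0274i, |z|^2 = 0.0885
Iter 5: z = -0.5740 + -0.0853i, |z|^2 = 0.3367
Iter 6: z = -0.3388 + 0.0289i, |z|^2 = 0.1156
Iter 7: z = -0.5471 + -0.0886i, |z|^2 = 0.3071
Iter 8: z = -0.3696 + 0.0279i, |z|^2 = 0.1374
Iter 9: z = -0.5252 + -0.0896i, |z|^2 = 0.2839
Iter 10: z = -0.3932 + 0.0251i, |z|^2 = 0.1552
Iter 11: z = -0.5070 + -0.0888i, |z|^2 = 0.2649
Did not escape in 12 iterations → in set

Answer: yes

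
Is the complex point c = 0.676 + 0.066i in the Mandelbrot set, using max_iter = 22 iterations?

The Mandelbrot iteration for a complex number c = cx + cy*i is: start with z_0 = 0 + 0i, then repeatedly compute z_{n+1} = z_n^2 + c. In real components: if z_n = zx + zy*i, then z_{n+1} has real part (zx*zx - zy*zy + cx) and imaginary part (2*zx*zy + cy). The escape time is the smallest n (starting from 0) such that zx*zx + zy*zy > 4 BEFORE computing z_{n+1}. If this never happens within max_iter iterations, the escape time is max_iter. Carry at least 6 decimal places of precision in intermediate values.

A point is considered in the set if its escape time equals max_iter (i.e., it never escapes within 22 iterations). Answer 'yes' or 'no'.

z_0 = 0 + 0i, c = 0.6760 + 0.0660i
Iter 1: z = 0.6760 + 0.0660i, |z|^2 = 0.4613
Iter 2: z = 1.1286 + 0.1552i, |z|^2 = 1.2979
Iter 3: z = 1.9257 + 0.4164i, |z|^2 = 3.8817
Iter 4: z = 4.2109 + 1.6697i, |z|^2 = 20.5194
Escaped at iteration 4

Answer: no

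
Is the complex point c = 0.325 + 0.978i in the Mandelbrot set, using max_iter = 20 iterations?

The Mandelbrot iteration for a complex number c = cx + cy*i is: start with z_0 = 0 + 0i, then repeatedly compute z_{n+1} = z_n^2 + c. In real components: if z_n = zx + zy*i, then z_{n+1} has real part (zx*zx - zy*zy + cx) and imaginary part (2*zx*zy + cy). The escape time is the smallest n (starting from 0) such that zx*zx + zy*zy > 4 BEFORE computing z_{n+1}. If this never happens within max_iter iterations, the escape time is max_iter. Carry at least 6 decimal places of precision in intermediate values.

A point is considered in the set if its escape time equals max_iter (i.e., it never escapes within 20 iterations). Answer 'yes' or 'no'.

z_0 = 0 + 0i, c = 0.3250 + 0.9780i
Iter 1: z = 0.3250 + 0.9780i, |z|^2 = 1.0621
Iter 2: z = -0.5259 + 1.6137i, |z|^2 = 2.8806
Iter 3: z = -2.0025 + -0.7192i, |z|^2 = 4.5272
Escaped at iteration 3

Answer: no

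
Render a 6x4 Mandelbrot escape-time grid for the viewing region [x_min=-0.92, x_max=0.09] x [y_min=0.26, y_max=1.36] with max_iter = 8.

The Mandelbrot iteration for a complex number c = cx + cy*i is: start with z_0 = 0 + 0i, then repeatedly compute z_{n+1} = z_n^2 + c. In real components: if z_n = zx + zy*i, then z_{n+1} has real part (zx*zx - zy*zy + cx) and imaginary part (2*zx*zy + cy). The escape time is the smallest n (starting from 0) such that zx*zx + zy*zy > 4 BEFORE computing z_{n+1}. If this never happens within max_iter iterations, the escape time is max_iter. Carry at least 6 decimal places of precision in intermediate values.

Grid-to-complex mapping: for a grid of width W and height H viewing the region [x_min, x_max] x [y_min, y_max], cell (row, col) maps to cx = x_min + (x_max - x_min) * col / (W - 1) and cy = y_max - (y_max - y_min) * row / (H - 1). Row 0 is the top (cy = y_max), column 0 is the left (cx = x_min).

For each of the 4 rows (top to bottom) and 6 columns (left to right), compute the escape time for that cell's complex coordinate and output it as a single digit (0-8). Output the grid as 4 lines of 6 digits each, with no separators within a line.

Answer: 222222
334584
568888
888888

Derivation:
(row=0, col=0): c = -0.9200 + 1.3600i → escape time 2
(row=0, col=1): c = -0.7180 + 1.3600i → escape time 2
(row=0, col=2): c = -0.5160 + 1.3600i → escape time 2
(row=0, col=3): c = -0.3140 + 1.3600i → escape time 2
(row=0, col=4): c = -0.1120 + 1.3600i → escape time 2
(row=0, col=5): c = 0.0900 + 1.3600i → escape time 2
(row=1, col=0): c = -0.9200 + 0.9933i → escape time 3
(row=1, col=1): c = -0.7180 + 0.9933i → escape time 3
(row=1, col=2): c = -0.5160 + 0.9933i → escape time 4
(row=1, col=3): c = -0.3140 + 0.9933i → escape time 5
(row=1, col=4): c = -0.1120 + 0.9933i → escape time 8
(row=1, col=5): c = 0.0900 + 0.9933i → escape time 4
(row=2, col=0): c = -0.9200 + 0.6267i → escape time 5
(row=2, col=1): c = -0.7180 + 0.6267i → escape time 6
(row=2, col=2): c = -0.5160 + 0.6267i → escape time 8
(row=2, col=3): c = -0.3140 + 0.6267i → escape time 8
(row=2, col=4): c = -0.1120 + 0.6267i → escape time 8
(row=2, col=5): c = 0.0900 + 0.6267i → escape time 8
(row=3, col=0): c = -0.9200 + 0.2600i → escape time 8
(row=3, col=1): c = -0.7180 + 0.2600i → escape time 8
(row=3, col=2): c = -0.5160 + 0.2600i → escape time 8
(row=3, col=3): c = -0.3140 + 0.2600i → escape time 8
(row=3, col=4): c = -0.1120 + 0.2600i → escape time 8
(row=3, col=5): c = 0.0900 + 0.2600i → escape time 8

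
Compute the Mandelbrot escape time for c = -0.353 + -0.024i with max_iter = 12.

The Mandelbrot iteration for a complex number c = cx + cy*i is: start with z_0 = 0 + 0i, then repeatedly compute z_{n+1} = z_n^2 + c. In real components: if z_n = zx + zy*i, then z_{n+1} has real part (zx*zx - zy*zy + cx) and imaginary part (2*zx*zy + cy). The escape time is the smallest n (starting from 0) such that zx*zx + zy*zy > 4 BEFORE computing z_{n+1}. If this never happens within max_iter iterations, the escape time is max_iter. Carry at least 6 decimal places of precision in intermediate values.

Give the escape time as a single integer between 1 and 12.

Answer: 12

Derivation:
z_0 = 0 + 0i, c = -0.3530 + -0.0240i
Iter 1: z = -0.3530 + -0.0240i, |z|^2 = 0.1252
Iter 2: z = -0.2290 + -0.0071i, |z|^2 = 0.0525
Iter 3: z = -0.3006 + -0.0208i, |z|^2 = 0.0908
Iter 4: z = -0.2631 + -0.0115i, |z|^2 = 0.0693
Iter 5: z = -0.2839 + -0.0179i, |z|^2 = 0.0809
Iter 6: z = -0.2727 + -0.0138i, |z|^2 = 0.0746
Iter 7: z = -0.2788 + -0.0165i, |z|^2 = 0.0780
Iter 8: z = -0.2755 + -0.0148i, |z|^2 = 0.0761
Iter 9: z = -0.2773 + -0.0158i, |z|^2 = 0.0771
Iter 10: z = -0.2764 + -0.0152i, |z|^2 = 0.0766
Iter 11: z = -0.2769 + -0.0156i, |z|^2 = 0.0769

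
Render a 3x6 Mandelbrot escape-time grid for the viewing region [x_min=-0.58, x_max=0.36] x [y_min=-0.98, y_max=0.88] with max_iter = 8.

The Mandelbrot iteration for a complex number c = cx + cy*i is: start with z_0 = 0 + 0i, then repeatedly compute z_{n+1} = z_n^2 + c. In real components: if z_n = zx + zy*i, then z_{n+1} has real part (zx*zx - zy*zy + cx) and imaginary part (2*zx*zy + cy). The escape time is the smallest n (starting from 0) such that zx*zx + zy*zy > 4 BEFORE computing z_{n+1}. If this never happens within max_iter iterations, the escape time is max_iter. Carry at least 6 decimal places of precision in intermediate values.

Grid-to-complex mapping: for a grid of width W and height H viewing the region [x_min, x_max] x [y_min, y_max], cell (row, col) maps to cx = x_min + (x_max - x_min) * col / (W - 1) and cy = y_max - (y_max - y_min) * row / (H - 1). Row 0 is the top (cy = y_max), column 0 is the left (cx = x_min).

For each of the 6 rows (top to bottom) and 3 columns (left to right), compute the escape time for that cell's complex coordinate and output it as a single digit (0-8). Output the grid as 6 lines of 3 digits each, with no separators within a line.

(row=0, col=0): c = -0.5800 + 0.8800i → escape time 4
(row=0, col=1): c = -0.1100 + 0.8800i → escape time 8
(row=0, col=2): c = 0.3600 + 0.8800i → escape time 4
(row=1, col=0): c = -0.5800 + 0.5080i → escape time 8
(row=1, col=1): c = -0.1100 + 0.5080i → escape time 8
(row=1, col=2): c = 0.3600 + 0.5080i → escape time 8
(row=2, col=0): c = -0.5800 + 0.1360i → escape time 8
(row=2, col=1): c = -0.1100 + 0.1360i → escape time 8
(row=2, col=2): c = 0.3600 + 0.1360i → escape time 8
(row=3, col=0): c = -0.5800 + -0.2360i → escape time 8
(row=3, col=1): c = -0.1100 + -0.2360i → escape time 8
(row=3, col=2): c = 0.3600 + -0.2360i → escape time 8
(row=4, col=0): c = -0.5800 + -0.6080i → escape time 8
(row=4, col=1): c = -0.1100 + -0.6080i → escape time 8
(row=4, col=2): c = 0.3600 + -0.6080i → escape time 8
(row=5, col=0): c = -0.5800 + -0.9800i → escape time 4
(row=5, col=1): c = -0.1100 + -0.9800i → escape time 8
(row=5, col=2): c = 0.3600 + -0.9800i → escape time 3

Answer: 484
888
888
888
888
483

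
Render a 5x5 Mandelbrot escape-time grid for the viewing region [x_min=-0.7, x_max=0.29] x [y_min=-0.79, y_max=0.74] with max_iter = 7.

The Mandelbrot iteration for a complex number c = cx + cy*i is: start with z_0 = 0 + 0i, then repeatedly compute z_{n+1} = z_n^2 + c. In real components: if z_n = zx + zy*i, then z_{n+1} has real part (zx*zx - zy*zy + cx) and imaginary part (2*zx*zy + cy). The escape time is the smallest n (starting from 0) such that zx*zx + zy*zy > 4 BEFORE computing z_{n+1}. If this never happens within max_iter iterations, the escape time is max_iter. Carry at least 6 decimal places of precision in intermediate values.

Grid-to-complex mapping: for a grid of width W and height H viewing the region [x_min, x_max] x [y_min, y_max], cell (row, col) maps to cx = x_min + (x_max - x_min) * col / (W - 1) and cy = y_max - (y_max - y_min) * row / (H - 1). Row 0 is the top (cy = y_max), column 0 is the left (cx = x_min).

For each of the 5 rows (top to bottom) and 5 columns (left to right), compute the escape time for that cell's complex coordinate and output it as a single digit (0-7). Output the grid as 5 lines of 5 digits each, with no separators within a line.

(row=0, col=0): c = -0.7000 + 0.7400i → escape time 4
(row=0, col=1): c = -0.4525 + 0.7400i → escape time 6
(row=0, col=2): c = -0.2050 + 0.7400i → escape time 7
(row=0, col=3): c = 0.0425 + 0.7400i → escape time 7
(row=0, col=4): c = 0.2900 + 0.7400i → escape time 5
(row=1, col=0): c = -0.7000 + 0.3575i → escape time 7
(row=1, col=1): c = -0.4525 + 0.3575i → escape time 7
(row=1, col=2): c = -0.2050 + 0.3575i → escape time 7
(row=1, col=3): c = 0.0425 + 0.3575i → escape time 7
(row=1, col=4): c = 0.2900 + 0.3575i → escape time 7
(row=2, col=0): c = -0.7000 + -0.0250i → escape time 7
(row=2, col=1): c = -0.4525 + -0.0250i → escape time 7
(row=2, col=2): c = -0.2050 + -0.0250i → escape time 7
(row=2, col=3): c = 0.0425 + -0.0250i → escape time 7
(row=2, col=4): c = 0.2900 + -0.0250i → escape time 7
(row=3, col=0): c = -0.7000 + -0.4075i → escape time 7
(row=3, col=1): c = -0.4525 + -0.4075i → escape time 7
(row=3, col=2): c = -0.2050 + -0.4075i → escape time 7
(row=3, col=3): c = 0.0425 + -0.4075i → escape time 7
(row=3, col=4): c = 0.2900 + -0.4075i → escape time 7
(row=4, col=0): c = -0.7000 + -0.7900i → escape time 4
(row=4, col=1): c = -0.4525 + -0.7900i → escape time 6
(row=4, col=2): c = -0.2050 + -0.7900i → escape time 7
(row=4, col=3): c = 0.0425 + -0.7900i → escape time 7
(row=4, col=4): c = 0.2900 + -0.7900i → escape time 5

Answer: 46775
77777
77777
77777
46775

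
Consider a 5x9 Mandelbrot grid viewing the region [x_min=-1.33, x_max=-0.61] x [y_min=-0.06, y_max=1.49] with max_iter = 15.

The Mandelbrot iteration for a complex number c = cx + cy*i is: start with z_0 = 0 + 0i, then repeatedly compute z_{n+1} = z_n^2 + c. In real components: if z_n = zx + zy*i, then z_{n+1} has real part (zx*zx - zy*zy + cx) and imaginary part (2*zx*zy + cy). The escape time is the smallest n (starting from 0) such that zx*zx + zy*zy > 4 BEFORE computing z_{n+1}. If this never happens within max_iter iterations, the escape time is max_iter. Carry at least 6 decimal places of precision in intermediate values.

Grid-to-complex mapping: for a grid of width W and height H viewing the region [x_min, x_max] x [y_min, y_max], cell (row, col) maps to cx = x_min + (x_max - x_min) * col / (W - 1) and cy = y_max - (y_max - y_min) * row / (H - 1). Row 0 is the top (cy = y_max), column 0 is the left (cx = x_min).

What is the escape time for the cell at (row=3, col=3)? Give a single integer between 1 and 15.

z_0 = 0 + 0i, c = -0.7900 + 0.9087i
Iter 1: z = -0.7900 + 0.9087i, |z|^2 = 1.4499
Iter 2: z = -0.9917 + -0.5271i, |z|^2 = 1.2613
Iter 3: z = -0.0843 + 1.9542i, |z|^2 = 3.8259
Iter 4: z = -4.6017 + 0.5793i, |z|^2 = 21.5114
Escaped at iteration 4

Answer: 4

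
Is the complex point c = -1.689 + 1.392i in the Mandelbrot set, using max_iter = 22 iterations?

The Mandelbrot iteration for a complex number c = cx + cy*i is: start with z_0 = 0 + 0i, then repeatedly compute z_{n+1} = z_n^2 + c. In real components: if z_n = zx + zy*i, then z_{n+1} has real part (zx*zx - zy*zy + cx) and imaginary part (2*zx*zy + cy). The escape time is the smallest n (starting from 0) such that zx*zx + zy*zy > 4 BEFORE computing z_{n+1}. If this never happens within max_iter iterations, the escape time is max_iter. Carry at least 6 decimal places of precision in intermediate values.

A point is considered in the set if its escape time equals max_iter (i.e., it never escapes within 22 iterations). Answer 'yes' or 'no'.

Answer: no

Derivation:
z_0 = 0 + 0i, c = -1.6890 + 1.3920i
Iter 1: z = -1.6890 + 1.3920i, |z|^2 = 4.7904
Escaped at iteration 1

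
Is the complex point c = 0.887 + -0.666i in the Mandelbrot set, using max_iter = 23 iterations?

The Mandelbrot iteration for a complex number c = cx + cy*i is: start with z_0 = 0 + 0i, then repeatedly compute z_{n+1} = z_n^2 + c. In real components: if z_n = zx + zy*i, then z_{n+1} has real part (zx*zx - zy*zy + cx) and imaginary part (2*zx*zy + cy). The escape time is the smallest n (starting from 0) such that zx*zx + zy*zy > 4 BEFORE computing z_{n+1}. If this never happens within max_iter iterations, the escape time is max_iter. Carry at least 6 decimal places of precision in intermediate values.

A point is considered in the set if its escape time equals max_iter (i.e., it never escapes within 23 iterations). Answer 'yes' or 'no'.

Answer: no

Derivation:
z_0 = 0 + 0i, c = 0.8870 + -0.6660i
Iter 1: z = 0.8870 + -0.6660i, |z|^2 = 1.2303
Iter 2: z = 1.2302 + -1.8475i, |z|^2 = 4.9266
Escaped at iteration 2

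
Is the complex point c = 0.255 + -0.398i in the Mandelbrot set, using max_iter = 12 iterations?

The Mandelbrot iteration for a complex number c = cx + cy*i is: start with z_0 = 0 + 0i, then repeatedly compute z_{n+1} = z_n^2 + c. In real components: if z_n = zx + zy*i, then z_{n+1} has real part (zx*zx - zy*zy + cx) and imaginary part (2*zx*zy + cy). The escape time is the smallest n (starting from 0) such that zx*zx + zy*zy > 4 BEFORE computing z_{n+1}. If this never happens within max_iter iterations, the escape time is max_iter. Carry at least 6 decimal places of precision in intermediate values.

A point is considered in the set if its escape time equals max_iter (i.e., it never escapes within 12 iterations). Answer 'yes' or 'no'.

z_0 = 0 + 0i, c = 0.2550 + -0.3980i
Iter 1: z = 0.2550 + -0.3980i, |z|^2 = 0.2234
Iter 2: z = 0.1616 + -0.6010i, |z|^2 = 0.3873
Iter 3: z = -0.0801 + -0.5923i, |z|^2 = 0.3572
Iter 4: z = -0.0894 + -0.3032i, |z|^2 = 0.0999
Iter 5: z = 0.1711 + -0.3438i, |z|^2 = 0.1475
Iter 6: z = 0.1661 + -0.5156i, |z|^2 = 0.2935
Iter 7: z = 0.0167 + -0.5693i, |z|^2 = 0.3243
Iter 8: z = -0.0688 + -0.4170i, |z|^2 = 0.1786
Iter 9: z = 0.0858 + -0.3406i, |z|^2 = 0.1234
Iter 10: z = 0.1463 + -0.4565i, |z|^2 = 0.2298
Iter 11: z = 0.0680 + -0.5316i, |z|^2 = 0.2872
Did not escape in 12 iterations → in set

Answer: yes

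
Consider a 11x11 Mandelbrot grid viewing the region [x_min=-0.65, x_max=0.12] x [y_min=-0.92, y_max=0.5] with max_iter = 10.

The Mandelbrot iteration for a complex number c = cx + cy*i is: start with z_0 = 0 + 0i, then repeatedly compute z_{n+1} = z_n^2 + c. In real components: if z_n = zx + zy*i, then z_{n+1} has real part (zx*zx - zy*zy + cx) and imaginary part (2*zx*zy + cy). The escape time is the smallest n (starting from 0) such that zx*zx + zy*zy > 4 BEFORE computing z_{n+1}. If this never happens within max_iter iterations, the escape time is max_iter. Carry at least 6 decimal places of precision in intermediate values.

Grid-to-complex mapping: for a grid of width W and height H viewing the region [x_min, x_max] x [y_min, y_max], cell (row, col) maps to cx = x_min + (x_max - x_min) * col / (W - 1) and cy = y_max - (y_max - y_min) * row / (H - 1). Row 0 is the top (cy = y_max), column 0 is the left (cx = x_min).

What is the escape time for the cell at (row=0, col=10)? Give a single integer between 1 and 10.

z_0 = 0 + 0i, c = 0.1200 + 0.5000i
Iter 1: z = 0.1200 + 0.5000i, |z|^2 = 0.2644
Iter 2: z = -0.1156 + 0.6200i, |z|^2 = 0.3978
Iter 3: z = -0.2510 + 0.3567i, |z|^2 = 0.1902
Iter 4: z = 0.0558 + 0.3209i, |z|^2 = 0.1061
Iter 5: z = 0.0201 + 0.5358i, |z|^2 = 0.2875
Iter 6: z = -0.1667 + 0.5216i, |z|^2 = 0.2998
Iter 7: z = -0.1242 + 0.3261i, |z|^2 = 0.1218
Iter 8: z = 0.0291 + 0.4190i, |z|^2 = 0.1764
Iter 9: z = -0.0547 + 0.5244i, |z|^2 = 0.2780

Answer: 10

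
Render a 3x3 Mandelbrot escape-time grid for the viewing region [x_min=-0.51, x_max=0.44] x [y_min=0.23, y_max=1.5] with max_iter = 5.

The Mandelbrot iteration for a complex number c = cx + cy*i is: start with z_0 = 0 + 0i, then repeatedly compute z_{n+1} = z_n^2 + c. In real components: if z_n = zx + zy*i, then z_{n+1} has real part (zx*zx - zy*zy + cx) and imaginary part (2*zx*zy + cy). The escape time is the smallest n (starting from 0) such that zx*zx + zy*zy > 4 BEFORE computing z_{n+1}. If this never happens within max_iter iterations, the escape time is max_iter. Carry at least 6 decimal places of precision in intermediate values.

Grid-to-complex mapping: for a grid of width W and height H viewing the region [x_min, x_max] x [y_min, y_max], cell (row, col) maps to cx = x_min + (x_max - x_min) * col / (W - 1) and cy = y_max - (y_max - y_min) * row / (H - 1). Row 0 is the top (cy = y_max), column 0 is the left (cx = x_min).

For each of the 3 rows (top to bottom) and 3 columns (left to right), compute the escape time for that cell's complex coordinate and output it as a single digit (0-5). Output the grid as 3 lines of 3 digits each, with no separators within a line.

(row=0, col=0): c = -0.5100 + 1.5000i → escape time 2
(row=0, col=1): c = -0.0350 + 1.5000i → escape time 2
(row=0, col=2): c = 0.4400 + 1.5000i → escape time 2
(row=1, col=0): c = -0.5100 + 0.8650i → escape time 4
(row=1, col=1): c = -0.0350 + 0.8650i → escape time 5
(row=1, col=2): c = 0.4400 + 0.8650i → escape time 3
(row=2, col=0): c = -0.5100 + 0.2300i → escape time 5
(row=2, col=1): c = -0.0350 + 0.2300i → escape time 5
(row=2, col=2): c = 0.4400 + 0.2300i → escape time 5

Answer: 222
453
555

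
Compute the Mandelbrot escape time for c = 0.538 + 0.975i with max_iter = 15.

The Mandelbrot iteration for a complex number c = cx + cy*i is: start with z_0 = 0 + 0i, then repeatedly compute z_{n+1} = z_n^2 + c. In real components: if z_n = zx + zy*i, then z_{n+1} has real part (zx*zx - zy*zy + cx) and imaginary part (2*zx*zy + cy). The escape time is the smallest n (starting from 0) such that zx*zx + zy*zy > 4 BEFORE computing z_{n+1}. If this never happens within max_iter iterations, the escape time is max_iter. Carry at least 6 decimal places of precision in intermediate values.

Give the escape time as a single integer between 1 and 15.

z_0 = 0 + 0i, c = 0.5380 + 0.9750i
Iter 1: z = 0.5380 + 0.9750i, |z|^2 = 1.2401
Iter 2: z = -0.1232 + 2.0241i, |z|^2 = 4.1122
Escaped at iteration 2

Answer: 2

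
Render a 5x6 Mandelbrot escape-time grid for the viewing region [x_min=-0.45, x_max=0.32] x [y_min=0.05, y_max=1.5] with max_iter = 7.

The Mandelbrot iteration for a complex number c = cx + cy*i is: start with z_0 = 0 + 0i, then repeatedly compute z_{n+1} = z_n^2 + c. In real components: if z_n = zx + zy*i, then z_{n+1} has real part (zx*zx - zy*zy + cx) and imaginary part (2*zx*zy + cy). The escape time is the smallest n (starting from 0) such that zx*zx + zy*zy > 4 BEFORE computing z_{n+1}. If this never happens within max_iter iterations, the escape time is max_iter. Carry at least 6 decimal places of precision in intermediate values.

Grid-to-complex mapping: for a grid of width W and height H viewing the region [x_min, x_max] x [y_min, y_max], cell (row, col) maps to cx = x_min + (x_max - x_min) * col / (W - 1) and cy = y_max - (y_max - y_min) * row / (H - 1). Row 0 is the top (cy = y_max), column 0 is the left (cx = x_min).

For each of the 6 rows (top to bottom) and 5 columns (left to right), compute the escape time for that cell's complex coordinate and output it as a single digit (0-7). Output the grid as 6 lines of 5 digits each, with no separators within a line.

(row=0, col=0): c = -0.4500 + 1.5000i → escape time 2
(row=0, col=1): c = -0.2575 + 1.5000i → escape time 2
(row=0, col=2): c = -0.0650 + 1.5000i → escape time 2
(row=0, col=3): c = 0.1275 + 1.5000i → escape time 2
(row=0, col=4): c = 0.3200 + 1.5000i → escape time 2
(row=1, col=0): c = -0.4500 + 1.2100i → escape time 3
(row=1, col=1): c = -0.2575 + 1.2100i → escape time 3
(row=1, col=2): c = -0.0650 + 1.2100i → escape time 3
(row=1, col=3): c = 0.1275 + 1.2100i → escape time 2
(row=1, col=4): c = 0.3200 + 1.2100i → escape time 2
(row=2, col=0): c = -0.4500 + 0.9200i → escape time 4
(row=2, col=1): c = -0.2575 + 0.9200i → escape time 7
(row=2, col=2): c = -0.0650 + 0.9200i → escape time 7
(row=2, col=3): c = 0.1275 + 0.9200i → escape time 5
(row=2, col=4): c = 0.3200 + 0.9200i → escape time 4
(row=3, col=0): c = -0.4500 + 0.6300i → escape time 7
(row=3, col=1): c = -0.2575 + 0.6300i → escape time 7
(row=3, col=2): c = -0.0650 + 0.6300i → escape time 7
(row=3, col=3): c = 0.1275 + 0.6300i → escape time 7
(row=3, col=4): c = 0.3200 + 0.6300i → escape time 7
(row=4, col=0): c = -0.4500 + 0.3400i → escape time 7
(row=4, col=1): c = -0.2575 + 0.3400i → escape time 7
(row=4, col=2): c = -0.0650 + 0.3400i → escape time 7
(row=4, col=3): c = 0.1275 + 0.3400i → escape time 7
(row=4, col=4): c = 0.3200 + 0.3400i → escape time 7
(row=5, col=0): c = -0.4500 + 0.0500i → escape time 7
(row=5, col=1): c = -0.2575 + 0.0500i → escape time 7
(row=5, col=2): c = -0.0650 + 0.0500i → escape time 7
(row=5, col=3): c = 0.1275 + 0.0500i → escape time 7
(row=5, col=4): c = 0.3200 + 0.0500i → escape time 7

Answer: 22222
33322
47754
77777
77777
77777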